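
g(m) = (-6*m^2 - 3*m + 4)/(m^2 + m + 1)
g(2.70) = -4.35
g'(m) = (-12*m - 3)/(m^2 + m + 1) + (-2*m - 1)*(-6*m^2 - 3*m + 4)/(m^2 + m + 1)^2 = (-3*m^2 - 20*m - 7)/(m^4 + 2*m^3 + 3*m^2 + 2*m + 1)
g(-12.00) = -6.20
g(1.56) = -3.06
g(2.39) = -4.11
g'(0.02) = -7.11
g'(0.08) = -7.30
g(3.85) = -4.90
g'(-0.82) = 10.16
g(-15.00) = -6.17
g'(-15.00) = -0.00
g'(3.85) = -0.33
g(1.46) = -2.87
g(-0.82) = 2.85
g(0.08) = 3.43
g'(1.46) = -2.02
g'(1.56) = -1.82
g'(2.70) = -0.69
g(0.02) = 3.86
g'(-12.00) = -0.01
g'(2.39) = -0.87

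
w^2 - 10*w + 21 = (w - 7)*(w - 3)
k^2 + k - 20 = (k - 4)*(k + 5)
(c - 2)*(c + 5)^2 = c^3 + 8*c^2 + 5*c - 50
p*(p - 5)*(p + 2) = p^3 - 3*p^2 - 10*p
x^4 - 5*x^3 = x^3*(x - 5)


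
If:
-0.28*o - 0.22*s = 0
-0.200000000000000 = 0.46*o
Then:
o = -0.43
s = 0.55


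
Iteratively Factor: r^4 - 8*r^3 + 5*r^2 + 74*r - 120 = (r - 2)*(r^3 - 6*r^2 - 7*r + 60) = (r - 4)*(r - 2)*(r^2 - 2*r - 15) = (r - 4)*(r - 2)*(r + 3)*(r - 5)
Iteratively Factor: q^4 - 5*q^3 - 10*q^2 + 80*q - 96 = (q - 3)*(q^3 - 2*q^2 - 16*q + 32) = (q - 3)*(q + 4)*(q^2 - 6*q + 8) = (q - 3)*(q - 2)*(q + 4)*(q - 4)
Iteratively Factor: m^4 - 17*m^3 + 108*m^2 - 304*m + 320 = (m - 4)*(m^3 - 13*m^2 + 56*m - 80) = (m - 4)^2*(m^2 - 9*m + 20) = (m - 5)*(m - 4)^2*(m - 4)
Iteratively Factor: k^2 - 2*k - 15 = (k - 5)*(k + 3)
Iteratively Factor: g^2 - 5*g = (g - 5)*(g)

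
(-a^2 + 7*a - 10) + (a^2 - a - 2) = 6*a - 12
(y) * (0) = 0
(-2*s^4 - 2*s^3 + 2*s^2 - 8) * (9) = -18*s^4 - 18*s^3 + 18*s^2 - 72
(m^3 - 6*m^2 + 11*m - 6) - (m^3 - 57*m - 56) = -6*m^2 + 68*m + 50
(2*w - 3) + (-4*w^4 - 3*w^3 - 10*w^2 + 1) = -4*w^4 - 3*w^3 - 10*w^2 + 2*w - 2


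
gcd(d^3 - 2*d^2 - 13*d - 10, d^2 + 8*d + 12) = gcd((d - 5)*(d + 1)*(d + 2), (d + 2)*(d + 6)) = d + 2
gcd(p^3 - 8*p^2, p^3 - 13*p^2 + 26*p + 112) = p - 8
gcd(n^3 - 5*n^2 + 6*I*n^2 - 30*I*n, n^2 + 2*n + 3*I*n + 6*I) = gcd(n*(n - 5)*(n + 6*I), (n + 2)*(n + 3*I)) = 1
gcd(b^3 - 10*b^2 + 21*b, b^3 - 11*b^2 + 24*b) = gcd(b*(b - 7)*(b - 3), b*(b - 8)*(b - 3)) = b^2 - 3*b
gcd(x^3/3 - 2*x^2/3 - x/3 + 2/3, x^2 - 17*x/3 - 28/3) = 1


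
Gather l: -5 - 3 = -8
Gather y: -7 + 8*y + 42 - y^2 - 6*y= -y^2 + 2*y + 35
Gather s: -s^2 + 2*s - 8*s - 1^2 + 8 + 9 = -s^2 - 6*s + 16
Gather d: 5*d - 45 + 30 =5*d - 15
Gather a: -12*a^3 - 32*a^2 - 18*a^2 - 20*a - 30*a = -12*a^3 - 50*a^2 - 50*a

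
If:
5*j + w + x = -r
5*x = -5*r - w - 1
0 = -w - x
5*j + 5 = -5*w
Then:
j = 5/21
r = -25/21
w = -26/21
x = 26/21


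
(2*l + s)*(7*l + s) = 14*l^2 + 9*l*s + s^2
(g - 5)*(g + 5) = g^2 - 25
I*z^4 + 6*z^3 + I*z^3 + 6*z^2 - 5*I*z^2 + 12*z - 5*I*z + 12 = (z - 4*I)*(z - 3*I)*(z + I)*(I*z + I)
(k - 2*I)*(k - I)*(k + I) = k^3 - 2*I*k^2 + k - 2*I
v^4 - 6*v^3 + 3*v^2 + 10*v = v*(v - 5)*(v - 2)*(v + 1)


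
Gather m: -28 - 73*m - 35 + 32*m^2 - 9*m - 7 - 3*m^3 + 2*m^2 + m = -3*m^3 + 34*m^2 - 81*m - 70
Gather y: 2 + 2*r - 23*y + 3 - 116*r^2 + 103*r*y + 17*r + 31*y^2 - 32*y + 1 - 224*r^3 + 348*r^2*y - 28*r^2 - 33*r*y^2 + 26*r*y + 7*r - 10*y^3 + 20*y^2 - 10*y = -224*r^3 - 144*r^2 + 26*r - 10*y^3 + y^2*(51 - 33*r) + y*(348*r^2 + 129*r - 65) + 6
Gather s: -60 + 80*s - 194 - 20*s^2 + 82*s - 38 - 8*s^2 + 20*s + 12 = -28*s^2 + 182*s - 280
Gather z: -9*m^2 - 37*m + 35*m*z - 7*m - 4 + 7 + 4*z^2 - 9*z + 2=-9*m^2 - 44*m + 4*z^2 + z*(35*m - 9) + 5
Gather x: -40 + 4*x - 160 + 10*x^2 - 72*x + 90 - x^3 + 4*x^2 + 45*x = -x^3 + 14*x^2 - 23*x - 110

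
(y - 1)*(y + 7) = y^2 + 6*y - 7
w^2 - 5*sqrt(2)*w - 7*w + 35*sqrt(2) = (w - 7)*(w - 5*sqrt(2))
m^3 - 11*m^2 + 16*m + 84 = (m - 7)*(m - 6)*(m + 2)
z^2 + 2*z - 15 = (z - 3)*(z + 5)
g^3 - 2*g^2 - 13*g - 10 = (g - 5)*(g + 1)*(g + 2)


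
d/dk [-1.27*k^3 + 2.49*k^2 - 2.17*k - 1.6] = -3.81*k^2 + 4.98*k - 2.17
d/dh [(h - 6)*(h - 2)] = 2*h - 8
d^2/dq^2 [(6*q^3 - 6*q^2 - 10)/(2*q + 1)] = 4*(12*q^3 + 18*q^2 + 9*q - 23)/(8*q^3 + 12*q^2 + 6*q + 1)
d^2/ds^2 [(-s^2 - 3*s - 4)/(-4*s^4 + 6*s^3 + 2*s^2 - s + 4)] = 4*s*(24*s^7 + 108*s^6 + 54*s^5 - 606*s^4 + 429*s^3 + 380*s^2 - 48*s - 192)/(64*s^12 - 288*s^11 + 336*s^10 + 120*s^9 - 504*s^8 + 564*s^7 - 164*s^6 - 390*s^5 + 282*s^4 - 239*s^3 - 108*s^2 + 48*s - 64)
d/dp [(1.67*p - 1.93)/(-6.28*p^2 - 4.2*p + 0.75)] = (10.4876*p^2 - 24.2408*p - 6.8535)/(39.4384*p^4 + 52.752*p^3 + 8.22*p^2 - 6.3*p + 0.5625)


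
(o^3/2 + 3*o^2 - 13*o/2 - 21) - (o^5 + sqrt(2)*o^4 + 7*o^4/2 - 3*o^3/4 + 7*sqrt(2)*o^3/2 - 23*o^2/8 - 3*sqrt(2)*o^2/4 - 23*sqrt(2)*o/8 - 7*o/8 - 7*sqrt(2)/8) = -o^5 - 7*o^4/2 - sqrt(2)*o^4 - 7*sqrt(2)*o^3/2 + 5*o^3/4 + 3*sqrt(2)*o^2/4 + 47*o^2/8 - 45*o/8 + 23*sqrt(2)*o/8 - 21 + 7*sqrt(2)/8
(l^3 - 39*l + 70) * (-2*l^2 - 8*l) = -2*l^5 - 8*l^4 + 78*l^3 + 172*l^2 - 560*l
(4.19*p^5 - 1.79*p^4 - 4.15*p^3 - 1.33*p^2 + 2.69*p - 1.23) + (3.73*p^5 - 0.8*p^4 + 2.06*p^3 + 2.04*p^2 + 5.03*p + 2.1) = 7.92*p^5 - 2.59*p^4 - 2.09*p^3 + 0.71*p^2 + 7.72*p + 0.87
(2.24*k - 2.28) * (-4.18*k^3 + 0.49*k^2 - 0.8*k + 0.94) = -9.3632*k^4 + 10.628*k^3 - 2.9092*k^2 + 3.9296*k - 2.1432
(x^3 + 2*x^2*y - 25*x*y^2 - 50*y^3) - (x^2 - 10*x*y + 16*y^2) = x^3 + 2*x^2*y - x^2 - 25*x*y^2 + 10*x*y - 50*y^3 - 16*y^2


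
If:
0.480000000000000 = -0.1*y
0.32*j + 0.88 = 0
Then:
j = -2.75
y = -4.80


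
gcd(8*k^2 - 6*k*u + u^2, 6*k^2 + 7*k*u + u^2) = 1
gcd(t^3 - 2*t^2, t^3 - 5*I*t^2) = t^2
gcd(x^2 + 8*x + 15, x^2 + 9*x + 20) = x + 5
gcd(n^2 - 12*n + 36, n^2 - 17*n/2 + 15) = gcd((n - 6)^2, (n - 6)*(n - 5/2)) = n - 6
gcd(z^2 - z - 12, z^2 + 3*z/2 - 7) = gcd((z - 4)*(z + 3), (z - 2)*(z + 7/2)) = 1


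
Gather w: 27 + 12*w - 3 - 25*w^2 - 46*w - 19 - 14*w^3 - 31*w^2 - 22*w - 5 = -14*w^3 - 56*w^2 - 56*w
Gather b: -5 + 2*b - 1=2*b - 6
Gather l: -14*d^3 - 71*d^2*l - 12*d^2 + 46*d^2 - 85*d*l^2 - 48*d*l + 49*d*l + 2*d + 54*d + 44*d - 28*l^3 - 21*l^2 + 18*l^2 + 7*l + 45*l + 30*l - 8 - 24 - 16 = -14*d^3 + 34*d^2 + 100*d - 28*l^3 + l^2*(-85*d - 3) + l*(-71*d^2 + d + 82) - 48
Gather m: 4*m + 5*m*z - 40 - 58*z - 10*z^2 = m*(5*z + 4) - 10*z^2 - 58*z - 40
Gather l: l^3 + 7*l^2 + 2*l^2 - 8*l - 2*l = l^3 + 9*l^2 - 10*l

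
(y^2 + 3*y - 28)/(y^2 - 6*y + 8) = (y + 7)/(y - 2)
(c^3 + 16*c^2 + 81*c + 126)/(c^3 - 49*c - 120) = (c^2 + 13*c + 42)/(c^2 - 3*c - 40)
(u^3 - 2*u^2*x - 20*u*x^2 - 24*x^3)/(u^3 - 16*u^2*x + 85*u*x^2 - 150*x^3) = (u^2 + 4*u*x + 4*x^2)/(u^2 - 10*u*x + 25*x^2)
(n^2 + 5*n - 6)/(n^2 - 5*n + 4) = (n + 6)/(n - 4)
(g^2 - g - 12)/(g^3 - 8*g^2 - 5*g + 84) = 1/(g - 7)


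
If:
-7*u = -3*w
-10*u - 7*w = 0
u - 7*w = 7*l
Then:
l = 0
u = 0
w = 0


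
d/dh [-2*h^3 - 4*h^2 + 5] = 2*h*(-3*h - 4)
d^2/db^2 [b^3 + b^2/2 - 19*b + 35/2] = 6*b + 1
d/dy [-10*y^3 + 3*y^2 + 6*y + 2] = -30*y^2 + 6*y + 6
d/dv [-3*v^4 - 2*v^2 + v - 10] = -12*v^3 - 4*v + 1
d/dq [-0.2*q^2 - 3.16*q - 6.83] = -0.4*q - 3.16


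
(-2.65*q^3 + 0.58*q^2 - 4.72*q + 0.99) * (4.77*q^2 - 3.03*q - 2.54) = -12.6405*q^5 + 10.7961*q^4 - 17.5408*q^3 + 17.5507*q^2 + 8.9891*q - 2.5146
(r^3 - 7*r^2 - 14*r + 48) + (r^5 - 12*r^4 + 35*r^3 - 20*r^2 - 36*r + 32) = r^5 - 12*r^4 + 36*r^3 - 27*r^2 - 50*r + 80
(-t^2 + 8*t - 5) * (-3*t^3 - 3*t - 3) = 3*t^5 - 24*t^4 + 18*t^3 - 21*t^2 - 9*t + 15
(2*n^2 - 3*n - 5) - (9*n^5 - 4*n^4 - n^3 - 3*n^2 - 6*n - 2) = -9*n^5 + 4*n^4 + n^3 + 5*n^2 + 3*n - 3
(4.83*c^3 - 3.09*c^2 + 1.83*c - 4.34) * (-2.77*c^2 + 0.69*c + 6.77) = -13.3791*c^5 + 11.892*c^4 + 25.4979*c^3 - 7.6348*c^2 + 9.3945*c - 29.3818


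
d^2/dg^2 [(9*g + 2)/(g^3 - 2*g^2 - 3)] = 2*(-g^2*(3*g - 4)^2*(9*g + 2) + (-27*g^2 + 36*g - (3*g - 2)*(9*g + 2))*(-g^3 + 2*g^2 + 3))/(-g^3 + 2*g^2 + 3)^3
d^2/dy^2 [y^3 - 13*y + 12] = 6*y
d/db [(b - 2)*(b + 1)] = 2*b - 1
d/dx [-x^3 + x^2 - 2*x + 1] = -3*x^2 + 2*x - 2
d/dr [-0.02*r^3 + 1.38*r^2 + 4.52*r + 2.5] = -0.06*r^2 + 2.76*r + 4.52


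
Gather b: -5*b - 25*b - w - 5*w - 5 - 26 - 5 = -30*b - 6*w - 36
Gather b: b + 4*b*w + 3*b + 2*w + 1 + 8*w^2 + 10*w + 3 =b*(4*w + 4) + 8*w^2 + 12*w + 4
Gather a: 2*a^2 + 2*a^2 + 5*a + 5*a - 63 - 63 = 4*a^2 + 10*a - 126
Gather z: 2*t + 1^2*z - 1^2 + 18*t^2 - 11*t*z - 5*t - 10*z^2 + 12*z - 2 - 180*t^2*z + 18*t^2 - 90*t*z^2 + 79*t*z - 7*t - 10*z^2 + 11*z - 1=36*t^2 - 10*t + z^2*(-90*t - 20) + z*(-180*t^2 + 68*t + 24) - 4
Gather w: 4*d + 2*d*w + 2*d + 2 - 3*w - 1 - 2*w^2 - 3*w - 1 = 6*d - 2*w^2 + w*(2*d - 6)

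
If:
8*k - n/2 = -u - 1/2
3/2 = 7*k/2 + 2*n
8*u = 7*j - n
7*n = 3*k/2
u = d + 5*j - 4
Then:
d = 31579/1540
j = -3083/770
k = 21/55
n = 9/110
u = -773/220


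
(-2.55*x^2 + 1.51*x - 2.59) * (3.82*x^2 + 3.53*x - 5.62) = -9.741*x^4 - 3.2333*x^3 + 9.7675*x^2 - 17.6289*x + 14.5558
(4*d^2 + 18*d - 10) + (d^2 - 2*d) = 5*d^2 + 16*d - 10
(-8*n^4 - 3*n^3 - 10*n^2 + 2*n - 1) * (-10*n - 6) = 80*n^5 + 78*n^4 + 118*n^3 + 40*n^2 - 2*n + 6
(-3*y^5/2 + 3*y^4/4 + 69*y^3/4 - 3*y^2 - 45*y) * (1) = -3*y^5/2 + 3*y^4/4 + 69*y^3/4 - 3*y^2 - 45*y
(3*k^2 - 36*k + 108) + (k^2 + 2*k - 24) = 4*k^2 - 34*k + 84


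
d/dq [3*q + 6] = 3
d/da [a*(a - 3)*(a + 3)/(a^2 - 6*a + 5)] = (a^4 - 12*a^3 + 24*a^2 - 45)/(a^4 - 12*a^3 + 46*a^2 - 60*a + 25)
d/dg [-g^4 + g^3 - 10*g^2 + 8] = g*(-4*g^2 + 3*g - 20)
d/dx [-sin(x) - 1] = -cos(x)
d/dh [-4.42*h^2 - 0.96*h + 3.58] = -8.84*h - 0.96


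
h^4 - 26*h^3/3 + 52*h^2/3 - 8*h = h*(h - 6)*(h - 2)*(h - 2/3)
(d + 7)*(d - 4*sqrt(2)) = d^2 - 4*sqrt(2)*d + 7*d - 28*sqrt(2)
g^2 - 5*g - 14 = (g - 7)*(g + 2)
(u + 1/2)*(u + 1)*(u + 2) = u^3 + 7*u^2/2 + 7*u/2 + 1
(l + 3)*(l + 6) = l^2 + 9*l + 18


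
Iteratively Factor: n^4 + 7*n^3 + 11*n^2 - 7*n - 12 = (n + 1)*(n^3 + 6*n^2 + 5*n - 12) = (n + 1)*(n + 4)*(n^2 + 2*n - 3) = (n + 1)*(n + 3)*(n + 4)*(n - 1)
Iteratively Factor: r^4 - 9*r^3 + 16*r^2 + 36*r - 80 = (r - 4)*(r^3 - 5*r^2 - 4*r + 20) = (r - 5)*(r - 4)*(r^2 - 4) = (r - 5)*(r - 4)*(r + 2)*(r - 2)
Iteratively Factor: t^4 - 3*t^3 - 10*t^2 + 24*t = (t)*(t^3 - 3*t^2 - 10*t + 24) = t*(t - 2)*(t^2 - t - 12) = t*(t - 2)*(t + 3)*(t - 4)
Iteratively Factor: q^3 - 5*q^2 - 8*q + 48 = (q - 4)*(q^2 - q - 12) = (q - 4)^2*(q + 3)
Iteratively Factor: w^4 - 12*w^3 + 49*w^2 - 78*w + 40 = (w - 1)*(w^3 - 11*w^2 + 38*w - 40) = (w - 4)*(w - 1)*(w^2 - 7*w + 10) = (w - 4)*(w - 2)*(w - 1)*(w - 5)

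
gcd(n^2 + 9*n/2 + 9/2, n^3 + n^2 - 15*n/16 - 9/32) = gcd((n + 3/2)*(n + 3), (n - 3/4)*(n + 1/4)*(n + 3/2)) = n + 3/2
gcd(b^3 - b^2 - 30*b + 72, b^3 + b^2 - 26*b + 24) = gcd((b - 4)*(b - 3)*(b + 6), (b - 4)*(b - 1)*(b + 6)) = b^2 + 2*b - 24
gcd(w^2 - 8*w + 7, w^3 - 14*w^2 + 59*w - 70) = w - 7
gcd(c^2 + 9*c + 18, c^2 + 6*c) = c + 6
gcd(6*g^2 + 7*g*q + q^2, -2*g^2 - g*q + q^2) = g + q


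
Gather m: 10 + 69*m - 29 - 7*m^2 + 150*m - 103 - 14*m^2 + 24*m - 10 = -21*m^2 + 243*m - 132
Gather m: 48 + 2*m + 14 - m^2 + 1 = -m^2 + 2*m + 63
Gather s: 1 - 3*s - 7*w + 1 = -3*s - 7*w + 2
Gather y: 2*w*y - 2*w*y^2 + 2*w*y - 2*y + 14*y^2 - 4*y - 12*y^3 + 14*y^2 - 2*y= -12*y^3 + y^2*(28 - 2*w) + y*(4*w - 8)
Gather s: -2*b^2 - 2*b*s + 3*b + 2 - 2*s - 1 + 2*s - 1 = -2*b^2 - 2*b*s + 3*b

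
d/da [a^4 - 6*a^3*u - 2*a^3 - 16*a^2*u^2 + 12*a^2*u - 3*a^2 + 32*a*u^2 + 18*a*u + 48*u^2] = 4*a^3 - 18*a^2*u - 6*a^2 - 32*a*u^2 + 24*a*u - 6*a + 32*u^2 + 18*u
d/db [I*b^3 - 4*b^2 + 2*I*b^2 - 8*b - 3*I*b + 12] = 3*I*b^2 + 4*b*(-2 + I) - 8 - 3*I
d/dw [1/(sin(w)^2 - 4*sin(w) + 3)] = 2*(2 - sin(w))*cos(w)/(sin(w)^2 - 4*sin(w) + 3)^2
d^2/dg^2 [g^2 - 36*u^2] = 2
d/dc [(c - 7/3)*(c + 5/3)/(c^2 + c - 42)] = (15*c^2 - 686*c + 287)/(9*(c^4 + 2*c^3 - 83*c^2 - 84*c + 1764))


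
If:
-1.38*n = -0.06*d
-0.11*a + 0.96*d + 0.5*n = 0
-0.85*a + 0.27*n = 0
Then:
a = 0.00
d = 0.00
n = 0.00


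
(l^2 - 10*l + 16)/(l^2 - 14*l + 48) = (l - 2)/(l - 6)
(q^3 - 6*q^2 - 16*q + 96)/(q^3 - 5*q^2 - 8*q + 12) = (q^2 - 16)/(q^2 + q - 2)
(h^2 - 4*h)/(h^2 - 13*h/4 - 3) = 4*h/(4*h + 3)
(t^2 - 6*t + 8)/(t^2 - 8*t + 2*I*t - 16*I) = (t^2 - 6*t + 8)/(t^2 + 2*t*(-4 + I) - 16*I)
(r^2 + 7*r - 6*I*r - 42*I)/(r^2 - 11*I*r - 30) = (r + 7)/(r - 5*I)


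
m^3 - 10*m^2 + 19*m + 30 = (m - 6)*(m - 5)*(m + 1)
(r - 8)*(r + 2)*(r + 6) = r^3 - 52*r - 96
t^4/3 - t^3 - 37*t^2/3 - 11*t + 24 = (t/3 + 1)*(t - 8)*(t - 1)*(t + 3)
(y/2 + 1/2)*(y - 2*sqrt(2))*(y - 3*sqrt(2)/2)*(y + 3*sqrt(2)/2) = y^4/2 - sqrt(2)*y^3 + y^3/2 - 9*y^2/4 - sqrt(2)*y^2 - 9*y/4 + 9*sqrt(2)*y/2 + 9*sqrt(2)/2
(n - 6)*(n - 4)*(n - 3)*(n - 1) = n^4 - 14*n^3 + 67*n^2 - 126*n + 72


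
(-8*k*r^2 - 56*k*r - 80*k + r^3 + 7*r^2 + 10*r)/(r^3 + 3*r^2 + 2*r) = (-8*k*r - 40*k + r^2 + 5*r)/(r*(r + 1))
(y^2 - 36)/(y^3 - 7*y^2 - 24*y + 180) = (y + 6)/(y^2 - y - 30)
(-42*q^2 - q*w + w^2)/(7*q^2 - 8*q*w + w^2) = (-6*q - w)/(q - w)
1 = 1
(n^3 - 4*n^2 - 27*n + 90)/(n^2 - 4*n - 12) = (n^2 + 2*n - 15)/(n + 2)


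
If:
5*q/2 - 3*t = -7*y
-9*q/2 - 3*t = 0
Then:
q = -y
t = 3*y/2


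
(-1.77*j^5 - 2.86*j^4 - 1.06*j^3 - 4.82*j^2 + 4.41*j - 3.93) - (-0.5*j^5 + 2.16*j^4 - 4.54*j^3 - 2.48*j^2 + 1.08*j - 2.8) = -1.27*j^5 - 5.02*j^4 + 3.48*j^3 - 2.34*j^2 + 3.33*j - 1.13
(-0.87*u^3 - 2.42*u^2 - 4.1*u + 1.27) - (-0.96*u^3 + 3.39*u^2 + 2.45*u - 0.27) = 0.09*u^3 - 5.81*u^2 - 6.55*u + 1.54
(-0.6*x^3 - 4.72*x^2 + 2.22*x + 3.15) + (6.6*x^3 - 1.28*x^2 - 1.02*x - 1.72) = 6.0*x^3 - 6.0*x^2 + 1.2*x + 1.43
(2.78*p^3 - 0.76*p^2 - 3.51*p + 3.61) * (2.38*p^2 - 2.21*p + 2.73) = 6.6164*p^5 - 7.9526*p^4 + 0.9152*p^3 + 14.2741*p^2 - 17.5604*p + 9.8553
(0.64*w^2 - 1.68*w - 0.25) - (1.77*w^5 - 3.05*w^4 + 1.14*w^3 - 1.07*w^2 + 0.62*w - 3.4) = -1.77*w^5 + 3.05*w^4 - 1.14*w^3 + 1.71*w^2 - 2.3*w + 3.15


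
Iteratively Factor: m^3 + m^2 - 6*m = (m - 2)*(m^2 + 3*m) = (m - 2)*(m + 3)*(m)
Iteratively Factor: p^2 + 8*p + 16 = (p + 4)*(p + 4)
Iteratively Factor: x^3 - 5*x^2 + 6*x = (x - 3)*(x^2 - 2*x) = x*(x - 3)*(x - 2)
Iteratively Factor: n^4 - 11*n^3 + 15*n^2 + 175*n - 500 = (n - 5)*(n^3 - 6*n^2 - 15*n + 100) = (n - 5)^2*(n^2 - n - 20) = (n - 5)^3*(n + 4)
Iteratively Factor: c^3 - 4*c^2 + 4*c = (c)*(c^2 - 4*c + 4) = c*(c - 2)*(c - 2)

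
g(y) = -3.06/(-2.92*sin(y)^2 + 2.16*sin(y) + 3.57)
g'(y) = -3.06*(5.84*sin(y)*cos(y) - 2.16*cos(y))/(-2.92*sin(y)^2 + 2.16*sin(y) + 3.57)^2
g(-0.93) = 80.79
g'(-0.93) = 8724.56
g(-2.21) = 68.94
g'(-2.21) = -6344.61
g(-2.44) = -3.19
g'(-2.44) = -15.06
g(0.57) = -0.79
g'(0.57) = -0.17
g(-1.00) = 9.71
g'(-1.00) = 117.76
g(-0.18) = -0.99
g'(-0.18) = 1.01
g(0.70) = -0.82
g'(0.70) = -0.27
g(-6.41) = -0.94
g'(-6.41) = 0.83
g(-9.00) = -1.40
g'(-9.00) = -2.67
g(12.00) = -1.95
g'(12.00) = 5.54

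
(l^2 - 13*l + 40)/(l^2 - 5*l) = (l - 8)/l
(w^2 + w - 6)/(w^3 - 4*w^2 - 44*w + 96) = (w + 3)/(w^2 - 2*w - 48)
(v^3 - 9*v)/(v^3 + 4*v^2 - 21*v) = (v + 3)/(v + 7)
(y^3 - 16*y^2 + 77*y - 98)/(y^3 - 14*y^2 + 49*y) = (y - 2)/y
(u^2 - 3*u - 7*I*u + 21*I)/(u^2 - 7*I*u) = (u - 3)/u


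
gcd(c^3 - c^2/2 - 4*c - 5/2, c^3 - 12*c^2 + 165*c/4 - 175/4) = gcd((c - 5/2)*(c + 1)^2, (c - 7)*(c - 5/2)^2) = c - 5/2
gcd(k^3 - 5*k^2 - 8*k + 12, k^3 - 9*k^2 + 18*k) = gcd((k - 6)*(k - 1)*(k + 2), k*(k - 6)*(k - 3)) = k - 6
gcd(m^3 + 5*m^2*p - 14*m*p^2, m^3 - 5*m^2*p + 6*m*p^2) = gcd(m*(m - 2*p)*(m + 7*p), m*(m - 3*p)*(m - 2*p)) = -m^2 + 2*m*p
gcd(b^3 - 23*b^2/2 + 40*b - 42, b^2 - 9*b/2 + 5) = b - 2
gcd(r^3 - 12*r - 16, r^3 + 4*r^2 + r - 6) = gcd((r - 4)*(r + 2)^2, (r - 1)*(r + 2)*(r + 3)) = r + 2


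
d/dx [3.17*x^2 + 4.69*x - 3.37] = 6.34*x + 4.69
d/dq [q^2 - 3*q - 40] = 2*q - 3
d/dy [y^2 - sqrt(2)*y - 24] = 2*y - sqrt(2)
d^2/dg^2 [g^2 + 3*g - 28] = 2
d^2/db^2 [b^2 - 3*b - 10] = 2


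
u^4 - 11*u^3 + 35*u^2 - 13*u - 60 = (u - 5)*(u - 4)*(u - 3)*(u + 1)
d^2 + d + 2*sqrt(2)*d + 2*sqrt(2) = (d + 1)*(d + 2*sqrt(2))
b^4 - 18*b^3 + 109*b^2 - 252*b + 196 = (b - 7)^2*(b - 2)^2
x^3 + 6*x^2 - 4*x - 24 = (x - 2)*(x + 2)*(x + 6)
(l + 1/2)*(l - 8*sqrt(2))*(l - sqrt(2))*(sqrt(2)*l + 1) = sqrt(2)*l^4 - 17*l^3 + sqrt(2)*l^3/2 - 17*l^2/2 + 7*sqrt(2)*l^2 + 7*sqrt(2)*l/2 + 16*l + 8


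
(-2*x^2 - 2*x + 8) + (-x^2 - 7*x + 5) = -3*x^2 - 9*x + 13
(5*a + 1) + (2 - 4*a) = a + 3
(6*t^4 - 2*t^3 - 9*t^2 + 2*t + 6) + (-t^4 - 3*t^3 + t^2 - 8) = 5*t^4 - 5*t^3 - 8*t^2 + 2*t - 2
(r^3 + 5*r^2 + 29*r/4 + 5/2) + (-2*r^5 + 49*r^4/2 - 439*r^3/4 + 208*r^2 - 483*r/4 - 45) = -2*r^5 + 49*r^4/2 - 435*r^3/4 + 213*r^2 - 227*r/2 - 85/2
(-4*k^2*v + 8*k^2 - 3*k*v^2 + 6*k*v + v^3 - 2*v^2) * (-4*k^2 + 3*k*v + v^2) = 16*k^4*v - 32*k^4 - 17*k^2*v^3 + 34*k^2*v^2 + v^5 - 2*v^4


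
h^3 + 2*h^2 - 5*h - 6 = (h - 2)*(h + 1)*(h + 3)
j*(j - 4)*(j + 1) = j^3 - 3*j^2 - 4*j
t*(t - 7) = t^2 - 7*t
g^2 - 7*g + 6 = (g - 6)*(g - 1)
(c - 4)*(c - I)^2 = c^3 - 4*c^2 - 2*I*c^2 - c + 8*I*c + 4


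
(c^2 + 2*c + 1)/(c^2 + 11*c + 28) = (c^2 + 2*c + 1)/(c^2 + 11*c + 28)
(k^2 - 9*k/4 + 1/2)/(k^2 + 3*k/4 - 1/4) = (k - 2)/(k + 1)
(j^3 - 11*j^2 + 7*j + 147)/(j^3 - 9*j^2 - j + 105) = (j - 7)/(j - 5)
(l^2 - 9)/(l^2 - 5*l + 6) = (l + 3)/(l - 2)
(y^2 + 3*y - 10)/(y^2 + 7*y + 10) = (y - 2)/(y + 2)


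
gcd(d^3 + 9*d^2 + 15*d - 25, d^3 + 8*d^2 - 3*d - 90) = d + 5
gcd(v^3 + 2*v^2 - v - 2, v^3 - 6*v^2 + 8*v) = 1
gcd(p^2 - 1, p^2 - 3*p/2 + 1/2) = p - 1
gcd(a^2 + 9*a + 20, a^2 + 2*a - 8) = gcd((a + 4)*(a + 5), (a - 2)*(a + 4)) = a + 4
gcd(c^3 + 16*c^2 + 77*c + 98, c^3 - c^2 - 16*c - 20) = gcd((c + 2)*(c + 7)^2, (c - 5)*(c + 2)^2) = c + 2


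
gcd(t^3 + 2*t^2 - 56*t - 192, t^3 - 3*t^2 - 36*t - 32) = t^2 - 4*t - 32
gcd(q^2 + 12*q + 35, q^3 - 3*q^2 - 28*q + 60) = q + 5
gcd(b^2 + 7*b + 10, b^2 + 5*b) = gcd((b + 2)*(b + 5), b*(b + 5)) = b + 5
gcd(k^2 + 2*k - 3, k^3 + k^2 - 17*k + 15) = k - 1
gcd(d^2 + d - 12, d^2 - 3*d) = d - 3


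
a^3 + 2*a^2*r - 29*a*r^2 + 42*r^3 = (a - 3*r)*(a - 2*r)*(a + 7*r)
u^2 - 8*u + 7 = (u - 7)*(u - 1)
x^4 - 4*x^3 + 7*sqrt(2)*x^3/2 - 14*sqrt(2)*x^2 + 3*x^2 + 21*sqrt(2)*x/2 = x*(x - 3)*(x - 1)*(x + 7*sqrt(2)/2)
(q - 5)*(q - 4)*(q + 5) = q^3 - 4*q^2 - 25*q + 100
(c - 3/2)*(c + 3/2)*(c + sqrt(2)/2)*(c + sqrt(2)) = c^4 + 3*sqrt(2)*c^3/2 - 5*c^2/4 - 27*sqrt(2)*c/8 - 9/4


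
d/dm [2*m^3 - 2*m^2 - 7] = 2*m*(3*m - 2)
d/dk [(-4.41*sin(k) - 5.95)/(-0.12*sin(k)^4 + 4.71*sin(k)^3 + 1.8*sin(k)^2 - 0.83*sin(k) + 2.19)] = (-1.5876*sin(k)^4 + 38.6862*sin(k)^3 + 92.0115*sin(k)^2 + 21.42*sin(k) - 14.5964)*cos(k)/(0.0144*sin(k)^8 - 1.1304*sin(k)^7 + 21.7521*sin(k)^6 + 17.1552*sin(k)^5 - 5.1042*sin(k)^4 + 17.6418*sin(k)^3 + 8.5729*sin(k)^2 - 3.6354*sin(k) + 4.7961)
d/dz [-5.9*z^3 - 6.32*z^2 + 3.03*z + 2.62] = -17.7*z^2 - 12.64*z + 3.03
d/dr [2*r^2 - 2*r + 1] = 4*r - 2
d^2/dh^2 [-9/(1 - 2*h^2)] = 36*(6*h^2 + 1)/(2*h^2 - 1)^3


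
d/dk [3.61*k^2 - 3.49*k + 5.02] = 7.22*k - 3.49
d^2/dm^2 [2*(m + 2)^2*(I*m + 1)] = 12*I*m + 4 + 16*I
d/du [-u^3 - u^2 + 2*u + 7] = -3*u^2 - 2*u + 2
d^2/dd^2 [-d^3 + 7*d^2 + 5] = 14 - 6*d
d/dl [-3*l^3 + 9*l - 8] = 9 - 9*l^2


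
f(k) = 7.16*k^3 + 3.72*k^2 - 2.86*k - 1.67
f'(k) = 21.48*k^2 + 7.44*k - 2.86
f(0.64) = -0.10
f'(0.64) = 10.70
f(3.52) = 346.63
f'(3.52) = 289.47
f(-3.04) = -159.75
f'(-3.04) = 173.03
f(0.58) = -0.68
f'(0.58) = 8.68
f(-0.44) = -0.30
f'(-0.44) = -1.98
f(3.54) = 352.45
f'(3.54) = 292.66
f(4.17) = 570.27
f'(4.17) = 401.68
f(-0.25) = -0.83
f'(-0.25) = -3.38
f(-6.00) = -1397.15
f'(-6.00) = 725.78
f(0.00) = -1.67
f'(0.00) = -2.86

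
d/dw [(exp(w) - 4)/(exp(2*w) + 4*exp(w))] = (-exp(2*w) + 8*exp(w) + 16)*exp(-w)/(exp(2*w) + 8*exp(w) + 16)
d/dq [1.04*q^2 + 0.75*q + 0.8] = 2.08*q + 0.75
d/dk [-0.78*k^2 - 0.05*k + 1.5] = -1.56*k - 0.05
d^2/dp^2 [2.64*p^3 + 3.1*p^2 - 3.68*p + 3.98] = 15.84*p + 6.2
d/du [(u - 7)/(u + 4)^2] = (18 - u)/(u + 4)^3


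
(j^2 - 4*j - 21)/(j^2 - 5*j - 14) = (j + 3)/(j + 2)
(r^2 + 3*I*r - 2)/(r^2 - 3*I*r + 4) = (r + 2*I)/(r - 4*I)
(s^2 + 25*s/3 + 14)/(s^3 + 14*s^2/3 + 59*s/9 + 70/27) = 9*(s + 6)/(9*s^2 + 21*s + 10)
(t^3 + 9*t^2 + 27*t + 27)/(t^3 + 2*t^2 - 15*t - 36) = (t + 3)/(t - 4)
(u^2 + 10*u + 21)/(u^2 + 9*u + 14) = (u + 3)/(u + 2)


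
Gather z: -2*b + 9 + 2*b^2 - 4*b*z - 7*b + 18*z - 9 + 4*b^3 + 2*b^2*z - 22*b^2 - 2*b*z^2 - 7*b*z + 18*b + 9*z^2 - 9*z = 4*b^3 - 20*b^2 + 9*b + z^2*(9 - 2*b) + z*(2*b^2 - 11*b + 9)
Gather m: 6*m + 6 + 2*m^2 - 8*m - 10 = 2*m^2 - 2*m - 4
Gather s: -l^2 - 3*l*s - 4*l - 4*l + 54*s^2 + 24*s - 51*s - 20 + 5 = -l^2 - 8*l + 54*s^2 + s*(-3*l - 27) - 15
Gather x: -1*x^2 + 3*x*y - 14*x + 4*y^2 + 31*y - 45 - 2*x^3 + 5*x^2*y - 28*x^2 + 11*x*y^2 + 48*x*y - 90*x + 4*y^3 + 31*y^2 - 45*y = -2*x^3 + x^2*(5*y - 29) + x*(11*y^2 + 51*y - 104) + 4*y^3 + 35*y^2 - 14*y - 45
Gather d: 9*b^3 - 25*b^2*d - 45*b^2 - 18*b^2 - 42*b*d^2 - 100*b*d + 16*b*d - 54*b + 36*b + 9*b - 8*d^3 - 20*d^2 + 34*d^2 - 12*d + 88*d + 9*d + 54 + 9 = 9*b^3 - 63*b^2 - 9*b - 8*d^3 + d^2*(14 - 42*b) + d*(-25*b^2 - 84*b + 85) + 63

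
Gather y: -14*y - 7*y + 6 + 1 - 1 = 6 - 21*y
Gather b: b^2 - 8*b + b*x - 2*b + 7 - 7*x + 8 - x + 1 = b^2 + b*(x - 10) - 8*x + 16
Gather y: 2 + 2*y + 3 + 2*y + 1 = 4*y + 6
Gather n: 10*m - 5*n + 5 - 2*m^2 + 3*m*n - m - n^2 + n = -2*m^2 + 9*m - n^2 + n*(3*m - 4) + 5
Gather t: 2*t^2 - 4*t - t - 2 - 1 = 2*t^2 - 5*t - 3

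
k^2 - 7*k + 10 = (k - 5)*(k - 2)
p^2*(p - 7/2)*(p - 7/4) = p^4 - 21*p^3/4 + 49*p^2/8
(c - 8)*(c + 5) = c^2 - 3*c - 40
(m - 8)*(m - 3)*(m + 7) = m^3 - 4*m^2 - 53*m + 168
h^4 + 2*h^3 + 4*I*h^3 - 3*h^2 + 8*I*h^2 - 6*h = h*(h + 2)*(h + I)*(h + 3*I)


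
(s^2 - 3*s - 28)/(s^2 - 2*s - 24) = (s - 7)/(s - 6)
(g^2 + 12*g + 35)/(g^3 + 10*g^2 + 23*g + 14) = (g + 5)/(g^2 + 3*g + 2)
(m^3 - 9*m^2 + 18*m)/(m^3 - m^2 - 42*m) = (-m^2 + 9*m - 18)/(-m^2 + m + 42)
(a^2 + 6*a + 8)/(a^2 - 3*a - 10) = (a + 4)/(a - 5)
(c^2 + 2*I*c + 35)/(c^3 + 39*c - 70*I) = 1/(c - 2*I)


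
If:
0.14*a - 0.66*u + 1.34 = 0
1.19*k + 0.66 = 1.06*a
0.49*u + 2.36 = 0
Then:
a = -32.28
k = -29.31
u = -4.82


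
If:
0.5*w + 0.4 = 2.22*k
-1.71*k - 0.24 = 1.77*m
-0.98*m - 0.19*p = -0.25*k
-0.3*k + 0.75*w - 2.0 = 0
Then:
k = 0.86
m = -0.96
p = 6.10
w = 3.01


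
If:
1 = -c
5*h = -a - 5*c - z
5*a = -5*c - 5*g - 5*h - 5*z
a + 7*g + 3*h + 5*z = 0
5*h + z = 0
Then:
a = 5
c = -1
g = 34/3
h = 23/6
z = -115/6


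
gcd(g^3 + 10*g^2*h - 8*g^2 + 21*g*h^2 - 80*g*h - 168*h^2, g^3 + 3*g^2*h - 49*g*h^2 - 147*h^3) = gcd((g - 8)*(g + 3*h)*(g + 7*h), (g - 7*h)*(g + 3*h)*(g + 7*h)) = g^2 + 10*g*h + 21*h^2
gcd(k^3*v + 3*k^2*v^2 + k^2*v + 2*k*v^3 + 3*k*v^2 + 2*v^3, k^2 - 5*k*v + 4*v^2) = 1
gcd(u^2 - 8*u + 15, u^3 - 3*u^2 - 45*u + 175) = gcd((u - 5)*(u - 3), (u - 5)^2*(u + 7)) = u - 5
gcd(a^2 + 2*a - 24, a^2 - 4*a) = a - 4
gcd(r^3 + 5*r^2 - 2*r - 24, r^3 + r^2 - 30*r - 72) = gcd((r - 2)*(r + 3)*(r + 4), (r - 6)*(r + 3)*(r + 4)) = r^2 + 7*r + 12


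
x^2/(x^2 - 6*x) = x/(x - 6)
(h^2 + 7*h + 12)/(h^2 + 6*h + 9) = (h + 4)/(h + 3)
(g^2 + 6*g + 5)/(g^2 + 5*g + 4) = (g + 5)/(g + 4)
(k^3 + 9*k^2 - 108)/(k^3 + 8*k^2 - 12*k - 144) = (k - 3)/(k - 4)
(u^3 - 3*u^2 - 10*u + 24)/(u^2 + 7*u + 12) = (u^2 - 6*u + 8)/(u + 4)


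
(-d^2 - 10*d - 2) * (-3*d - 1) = 3*d^3 + 31*d^2 + 16*d + 2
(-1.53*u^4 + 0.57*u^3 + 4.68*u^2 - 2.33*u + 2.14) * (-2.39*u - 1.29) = 3.6567*u^5 + 0.6114*u^4 - 11.9205*u^3 - 0.468499999999999*u^2 - 2.1089*u - 2.7606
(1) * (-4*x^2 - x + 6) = -4*x^2 - x + 6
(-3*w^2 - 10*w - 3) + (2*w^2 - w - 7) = -w^2 - 11*w - 10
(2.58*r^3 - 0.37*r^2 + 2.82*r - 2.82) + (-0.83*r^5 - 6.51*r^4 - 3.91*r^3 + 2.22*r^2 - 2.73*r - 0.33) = -0.83*r^5 - 6.51*r^4 - 1.33*r^3 + 1.85*r^2 + 0.0899999999999999*r - 3.15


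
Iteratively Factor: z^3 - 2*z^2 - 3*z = (z + 1)*(z^2 - 3*z) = z*(z + 1)*(z - 3)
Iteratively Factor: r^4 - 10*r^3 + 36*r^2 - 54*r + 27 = (r - 3)*(r^3 - 7*r^2 + 15*r - 9) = (r - 3)*(r - 1)*(r^2 - 6*r + 9) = (r - 3)^2*(r - 1)*(r - 3)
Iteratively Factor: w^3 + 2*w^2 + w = (w + 1)*(w^2 + w) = (w + 1)^2*(w)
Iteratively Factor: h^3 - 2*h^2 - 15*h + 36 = (h + 4)*(h^2 - 6*h + 9) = (h - 3)*(h + 4)*(h - 3)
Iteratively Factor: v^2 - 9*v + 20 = (v - 4)*(v - 5)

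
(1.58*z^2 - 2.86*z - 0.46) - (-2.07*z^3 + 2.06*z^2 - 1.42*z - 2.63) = 2.07*z^3 - 0.48*z^2 - 1.44*z + 2.17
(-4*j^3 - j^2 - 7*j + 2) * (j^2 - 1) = -4*j^5 - j^4 - 3*j^3 + 3*j^2 + 7*j - 2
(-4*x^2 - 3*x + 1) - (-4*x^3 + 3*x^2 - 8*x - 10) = 4*x^3 - 7*x^2 + 5*x + 11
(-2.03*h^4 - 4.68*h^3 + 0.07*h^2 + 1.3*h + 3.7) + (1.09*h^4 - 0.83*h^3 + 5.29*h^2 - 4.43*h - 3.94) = -0.94*h^4 - 5.51*h^3 + 5.36*h^2 - 3.13*h - 0.24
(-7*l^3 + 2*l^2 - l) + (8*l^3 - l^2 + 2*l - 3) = l^3 + l^2 + l - 3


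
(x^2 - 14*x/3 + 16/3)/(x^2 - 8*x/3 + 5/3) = (3*x^2 - 14*x + 16)/(3*x^2 - 8*x + 5)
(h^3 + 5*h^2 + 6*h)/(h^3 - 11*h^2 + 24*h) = (h^2 + 5*h + 6)/(h^2 - 11*h + 24)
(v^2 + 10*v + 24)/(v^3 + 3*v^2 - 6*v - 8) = (v + 6)/(v^2 - v - 2)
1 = 1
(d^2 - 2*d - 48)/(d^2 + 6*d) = (d - 8)/d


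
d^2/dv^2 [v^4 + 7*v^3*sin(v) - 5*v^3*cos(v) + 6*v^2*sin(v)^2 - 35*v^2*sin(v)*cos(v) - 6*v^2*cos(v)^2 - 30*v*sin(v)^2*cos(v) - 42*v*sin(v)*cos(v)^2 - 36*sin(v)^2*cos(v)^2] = -7*v^3*sin(v) + 5*v^3*cos(v) + 30*v^2*sin(v) + 70*v^2*sin(2*v) + 42*v^2*cos(v) + 24*v^2*cos(2*v) + 12*v^2 + 105*v*sin(v)/2 + 48*v*sin(2*v) + 189*v*sin(3*v)/2 - 45*v*cos(v)/2 - 140*v*cos(2*v) - 135*v*cos(3*v)/2 + 15*sin(v) - 35*sin(2*v) - 45*sin(3*v) - 21*cos(v) - 144*cos(2*v)^2 - 12*cos(2*v) - 63*cos(3*v) + 72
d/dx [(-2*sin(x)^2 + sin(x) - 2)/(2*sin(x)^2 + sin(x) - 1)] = (6*sin(2*x) + cos(3*x))/((sin(x) + 1)^2*(2*sin(x) - 1)^2)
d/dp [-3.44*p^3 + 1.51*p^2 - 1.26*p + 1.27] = -10.32*p^2 + 3.02*p - 1.26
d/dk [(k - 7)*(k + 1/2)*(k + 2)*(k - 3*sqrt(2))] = 4*k^3 - 27*k^2/2 - 9*sqrt(2)*k^2 - 33*k + 27*sqrt(2)*k - 7 + 99*sqrt(2)/2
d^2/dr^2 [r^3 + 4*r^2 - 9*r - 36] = 6*r + 8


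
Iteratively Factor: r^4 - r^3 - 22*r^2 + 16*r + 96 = (r + 4)*(r^3 - 5*r^2 - 2*r + 24) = (r + 2)*(r + 4)*(r^2 - 7*r + 12) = (r - 3)*(r + 2)*(r + 4)*(r - 4)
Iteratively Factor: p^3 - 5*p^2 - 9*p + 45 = (p - 3)*(p^2 - 2*p - 15) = (p - 5)*(p - 3)*(p + 3)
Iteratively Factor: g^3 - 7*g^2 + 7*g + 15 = (g - 5)*(g^2 - 2*g - 3) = (g - 5)*(g + 1)*(g - 3)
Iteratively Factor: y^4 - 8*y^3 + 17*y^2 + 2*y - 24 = (y - 2)*(y^3 - 6*y^2 + 5*y + 12) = (y - 3)*(y - 2)*(y^2 - 3*y - 4) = (y - 4)*(y - 3)*(y - 2)*(y + 1)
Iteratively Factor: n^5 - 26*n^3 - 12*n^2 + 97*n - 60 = (n - 1)*(n^4 + n^3 - 25*n^2 - 37*n + 60) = (n - 5)*(n - 1)*(n^3 + 6*n^2 + 5*n - 12) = (n - 5)*(n - 1)^2*(n^2 + 7*n + 12) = (n - 5)*(n - 1)^2*(n + 3)*(n + 4)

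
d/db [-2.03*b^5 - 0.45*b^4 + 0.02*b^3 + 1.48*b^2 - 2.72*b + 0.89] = -10.15*b^4 - 1.8*b^3 + 0.06*b^2 + 2.96*b - 2.72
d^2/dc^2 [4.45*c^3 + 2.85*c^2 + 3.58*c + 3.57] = 26.7*c + 5.7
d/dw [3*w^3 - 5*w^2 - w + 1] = 9*w^2 - 10*w - 1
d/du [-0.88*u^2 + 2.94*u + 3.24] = 2.94 - 1.76*u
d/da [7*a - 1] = 7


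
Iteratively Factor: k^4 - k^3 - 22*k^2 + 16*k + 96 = (k + 2)*(k^3 - 3*k^2 - 16*k + 48) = (k - 4)*(k + 2)*(k^2 + k - 12) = (k - 4)*(k - 3)*(k + 2)*(k + 4)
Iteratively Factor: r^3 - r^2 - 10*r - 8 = (r + 2)*(r^2 - 3*r - 4) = (r - 4)*(r + 2)*(r + 1)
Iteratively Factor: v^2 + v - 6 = (v + 3)*(v - 2)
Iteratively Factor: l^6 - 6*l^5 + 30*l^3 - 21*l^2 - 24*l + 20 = (l + 1)*(l^5 - 7*l^4 + 7*l^3 + 23*l^2 - 44*l + 20) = (l + 1)*(l + 2)*(l^4 - 9*l^3 + 25*l^2 - 27*l + 10) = (l - 1)*(l + 1)*(l + 2)*(l^3 - 8*l^2 + 17*l - 10) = (l - 1)^2*(l + 1)*(l + 2)*(l^2 - 7*l + 10) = (l - 5)*(l - 1)^2*(l + 1)*(l + 2)*(l - 2)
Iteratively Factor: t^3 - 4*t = (t - 2)*(t^2 + 2*t) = t*(t - 2)*(t + 2)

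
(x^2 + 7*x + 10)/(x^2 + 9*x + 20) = (x + 2)/(x + 4)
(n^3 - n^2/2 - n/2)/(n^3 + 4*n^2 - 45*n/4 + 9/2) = 2*n*(2*n^2 - n - 1)/(4*n^3 + 16*n^2 - 45*n + 18)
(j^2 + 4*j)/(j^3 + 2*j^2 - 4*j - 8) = j*(j + 4)/(j^3 + 2*j^2 - 4*j - 8)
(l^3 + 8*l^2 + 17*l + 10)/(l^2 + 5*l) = l + 3 + 2/l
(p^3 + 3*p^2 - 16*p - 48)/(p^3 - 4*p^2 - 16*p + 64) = (p + 3)/(p - 4)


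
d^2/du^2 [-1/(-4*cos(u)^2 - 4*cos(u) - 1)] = 4*(4*sin(u)^2 + cos(u) + 2)/(2*cos(u) + 1)^4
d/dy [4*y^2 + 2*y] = 8*y + 2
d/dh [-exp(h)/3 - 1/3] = -exp(h)/3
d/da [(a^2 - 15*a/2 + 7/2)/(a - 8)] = (a^2 - 16*a + 113/2)/(a^2 - 16*a + 64)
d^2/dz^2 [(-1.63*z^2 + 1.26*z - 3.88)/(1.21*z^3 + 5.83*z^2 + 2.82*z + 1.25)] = (-4.772966*z^6 + 11.068596*z^5 + 18.533328*z^4 - 272.766054*z^3 - 822.294858*z^2 - 402.619668*z - 19.136374)/(1.771561*z^9 + 25.607109*z^8 + 135.765993*z^7 + 323.004418*z^6 + 369.320556*z^5 + 292.137351*z^4 + 151.402143*z^3 + 57.149625*z^2 + 13.21875*z + 1.953125)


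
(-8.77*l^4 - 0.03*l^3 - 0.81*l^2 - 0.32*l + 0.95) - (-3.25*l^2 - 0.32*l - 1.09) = -8.77*l^4 - 0.03*l^3 + 2.44*l^2 + 2.04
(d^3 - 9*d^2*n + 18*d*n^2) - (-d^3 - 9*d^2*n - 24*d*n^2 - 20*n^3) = 2*d^3 + 42*d*n^2 + 20*n^3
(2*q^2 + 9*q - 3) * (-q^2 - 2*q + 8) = -2*q^4 - 13*q^3 + q^2 + 78*q - 24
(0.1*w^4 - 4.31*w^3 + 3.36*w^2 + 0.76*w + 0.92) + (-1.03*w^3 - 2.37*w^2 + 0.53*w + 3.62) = 0.1*w^4 - 5.34*w^3 + 0.99*w^2 + 1.29*w + 4.54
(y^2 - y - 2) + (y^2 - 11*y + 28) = 2*y^2 - 12*y + 26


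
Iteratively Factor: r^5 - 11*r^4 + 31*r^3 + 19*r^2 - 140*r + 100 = (r - 5)*(r^4 - 6*r^3 + r^2 + 24*r - 20) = (r - 5)^2*(r^3 - r^2 - 4*r + 4) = (r - 5)^2*(r + 2)*(r^2 - 3*r + 2) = (r - 5)^2*(r - 1)*(r + 2)*(r - 2)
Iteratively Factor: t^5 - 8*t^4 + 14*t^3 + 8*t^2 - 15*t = (t)*(t^4 - 8*t^3 + 14*t^2 + 8*t - 15) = t*(t - 5)*(t^3 - 3*t^2 - t + 3) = t*(t - 5)*(t - 3)*(t^2 - 1) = t*(t - 5)*(t - 3)*(t + 1)*(t - 1)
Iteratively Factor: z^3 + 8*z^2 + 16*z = (z)*(z^2 + 8*z + 16) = z*(z + 4)*(z + 4)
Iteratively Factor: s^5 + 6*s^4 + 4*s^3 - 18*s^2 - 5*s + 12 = (s + 4)*(s^4 + 2*s^3 - 4*s^2 - 2*s + 3) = (s - 1)*(s + 4)*(s^3 + 3*s^2 - s - 3) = (s - 1)*(s + 1)*(s + 4)*(s^2 + 2*s - 3) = (s - 1)^2*(s + 1)*(s + 4)*(s + 3)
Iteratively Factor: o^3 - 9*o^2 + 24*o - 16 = (o - 4)*(o^2 - 5*o + 4) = (o - 4)^2*(o - 1)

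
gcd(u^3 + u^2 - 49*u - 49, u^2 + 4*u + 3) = u + 1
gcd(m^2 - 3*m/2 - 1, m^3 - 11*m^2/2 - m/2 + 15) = m - 2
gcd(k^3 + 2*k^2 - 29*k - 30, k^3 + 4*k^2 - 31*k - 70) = k - 5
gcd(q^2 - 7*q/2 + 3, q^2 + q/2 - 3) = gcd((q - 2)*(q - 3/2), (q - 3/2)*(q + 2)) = q - 3/2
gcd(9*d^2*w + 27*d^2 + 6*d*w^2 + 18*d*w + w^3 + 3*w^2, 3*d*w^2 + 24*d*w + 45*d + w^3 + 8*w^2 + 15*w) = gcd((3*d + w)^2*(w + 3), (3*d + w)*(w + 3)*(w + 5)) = 3*d*w + 9*d + w^2 + 3*w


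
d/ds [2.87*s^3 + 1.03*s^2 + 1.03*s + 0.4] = 8.61*s^2 + 2.06*s + 1.03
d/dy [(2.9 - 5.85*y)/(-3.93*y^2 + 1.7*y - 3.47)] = (-22.9905*y^2 + 22.794*y + 15.3695)/(15.4449*y^4 - 13.362*y^3 + 30.1642*y^2 - 11.798*y + 12.0409)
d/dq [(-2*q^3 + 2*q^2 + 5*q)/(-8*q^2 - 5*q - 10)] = 2*(8*q^4 + 10*q^3 + 45*q^2 - 20*q - 25)/(64*q^4 + 80*q^3 + 185*q^2 + 100*q + 100)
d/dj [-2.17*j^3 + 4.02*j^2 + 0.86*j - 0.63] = -6.51*j^2 + 8.04*j + 0.86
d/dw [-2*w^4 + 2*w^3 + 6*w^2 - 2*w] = -8*w^3 + 6*w^2 + 12*w - 2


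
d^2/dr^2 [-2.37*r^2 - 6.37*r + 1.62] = -4.74000000000000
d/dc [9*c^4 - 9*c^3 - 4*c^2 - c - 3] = 36*c^3 - 27*c^2 - 8*c - 1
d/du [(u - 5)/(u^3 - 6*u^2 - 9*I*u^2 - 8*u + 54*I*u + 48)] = (u^3 - 6*u^2 - 9*I*u^2 - 8*u + 54*I*u + (u - 5)*(-3*u^2 + 12*u + 18*I*u + 8 - 54*I) + 48)/(u^3 - 6*u^2 - 9*I*u^2 - 8*u + 54*I*u + 48)^2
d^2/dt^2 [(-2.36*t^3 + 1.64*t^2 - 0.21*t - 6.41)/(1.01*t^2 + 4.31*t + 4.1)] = (2.8421709430404e-14*t^4 - 82.840282*t^3 - 330.201846*t^2 - 400.232166*t - 122.499362)/(1.030301*t^6 + 13.189893*t^5 + 68.832813*t^4 + 187.149251*t^3 + 279.42033*t^2 + 217.3533*t + 68.921)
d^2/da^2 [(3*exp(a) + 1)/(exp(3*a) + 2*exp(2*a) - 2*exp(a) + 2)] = (12*exp(6*a) + 27*exp(5*a) + 58*exp(4*a) - 54*exp(3*a) - 102*exp(2*a) + 16)*exp(a)/(exp(9*a) + 6*exp(8*a) + 6*exp(7*a) - 10*exp(6*a) + 12*exp(5*a) + 24*exp(4*a) - 44*exp(3*a) + 48*exp(2*a) - 24*exp(a) + 8)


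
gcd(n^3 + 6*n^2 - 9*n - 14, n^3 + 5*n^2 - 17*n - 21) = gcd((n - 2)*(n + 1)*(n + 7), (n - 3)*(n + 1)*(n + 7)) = n^2 + 8*n + 7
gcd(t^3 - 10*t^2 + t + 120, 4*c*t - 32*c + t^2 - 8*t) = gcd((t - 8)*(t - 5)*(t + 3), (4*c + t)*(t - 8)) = t - 8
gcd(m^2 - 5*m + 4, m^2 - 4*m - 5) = 1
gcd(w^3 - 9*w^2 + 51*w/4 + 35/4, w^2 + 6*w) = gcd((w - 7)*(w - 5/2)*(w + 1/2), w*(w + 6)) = 1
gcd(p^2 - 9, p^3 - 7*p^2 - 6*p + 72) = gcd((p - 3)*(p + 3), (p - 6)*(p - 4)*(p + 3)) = p + 3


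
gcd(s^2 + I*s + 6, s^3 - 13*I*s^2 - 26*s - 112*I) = 1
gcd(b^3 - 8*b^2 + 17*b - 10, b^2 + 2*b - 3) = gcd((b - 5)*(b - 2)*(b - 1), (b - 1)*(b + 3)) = b - 1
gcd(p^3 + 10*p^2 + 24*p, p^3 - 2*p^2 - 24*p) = p^2 + 4*p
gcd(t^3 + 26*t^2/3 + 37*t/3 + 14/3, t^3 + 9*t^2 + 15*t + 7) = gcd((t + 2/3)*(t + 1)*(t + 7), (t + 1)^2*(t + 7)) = t^2 + 8*t + 7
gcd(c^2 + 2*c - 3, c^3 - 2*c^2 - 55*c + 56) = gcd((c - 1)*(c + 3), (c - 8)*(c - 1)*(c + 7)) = c - 1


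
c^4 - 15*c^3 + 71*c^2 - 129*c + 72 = (c - 8)*(c - 3)^2*(c - 1)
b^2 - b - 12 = (b - 4)*(b + 3)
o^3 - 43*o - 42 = (o - 7)*(o + 1)*(o + 6)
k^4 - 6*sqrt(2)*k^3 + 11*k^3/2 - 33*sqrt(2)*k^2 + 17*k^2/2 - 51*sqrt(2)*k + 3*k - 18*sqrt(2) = (k + 1/2)*(k + 2)*(k + 3)*(k - 6*sqrt(2))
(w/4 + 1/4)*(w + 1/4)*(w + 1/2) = w^3/4 + 7*w^2/16 + 7*w/32 + 1/32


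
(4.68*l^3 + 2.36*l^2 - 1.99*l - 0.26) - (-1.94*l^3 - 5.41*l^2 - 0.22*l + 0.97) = 6.62*l^3 + 7.77*l^2 - 1.77*l - 1.23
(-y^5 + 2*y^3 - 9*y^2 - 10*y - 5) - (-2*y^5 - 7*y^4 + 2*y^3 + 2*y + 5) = y^5 + 7*y^4 - 9*y^2 - 12*y - 10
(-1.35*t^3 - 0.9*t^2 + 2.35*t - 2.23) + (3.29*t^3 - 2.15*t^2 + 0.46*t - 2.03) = 1.94*t^3 - 3.05*t^2 + 2.81*t - 4.26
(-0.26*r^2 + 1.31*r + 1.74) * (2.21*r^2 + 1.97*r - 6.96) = -0.5746*r^4 + 2.3829*r^3 + 8.2357*r^2 - 5.6898*r - 12.1104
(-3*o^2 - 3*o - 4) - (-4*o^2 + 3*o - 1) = o^2 - 6*o - 3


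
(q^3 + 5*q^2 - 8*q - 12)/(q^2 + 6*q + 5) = (q^2 + 4*q - 12)/(q + 5)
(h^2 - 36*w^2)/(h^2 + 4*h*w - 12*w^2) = (-h + 6*w)/(-h + 2*w)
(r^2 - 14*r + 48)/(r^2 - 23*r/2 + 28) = 2*(r - 6)/(2*r - 7)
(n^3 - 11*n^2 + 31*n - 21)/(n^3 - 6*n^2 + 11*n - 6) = (n - 7)/(n - 2)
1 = 1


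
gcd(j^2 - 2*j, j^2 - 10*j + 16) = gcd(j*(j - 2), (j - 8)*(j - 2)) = j - 2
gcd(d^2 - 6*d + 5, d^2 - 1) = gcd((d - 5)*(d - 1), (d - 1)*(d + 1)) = d - 1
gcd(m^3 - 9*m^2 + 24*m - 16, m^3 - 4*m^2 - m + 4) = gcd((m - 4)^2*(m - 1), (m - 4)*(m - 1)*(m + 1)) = m^2 - 5*m + 4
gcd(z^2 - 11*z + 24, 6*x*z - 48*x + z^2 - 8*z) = z - 8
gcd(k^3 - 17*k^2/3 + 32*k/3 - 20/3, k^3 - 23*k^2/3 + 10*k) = k - 5/3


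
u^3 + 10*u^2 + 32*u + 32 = (u + 2)*(u + 4)^2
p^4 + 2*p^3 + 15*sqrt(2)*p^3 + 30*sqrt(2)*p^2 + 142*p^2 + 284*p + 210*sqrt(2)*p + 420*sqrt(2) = (p + 2)*(p + 3*sqrt(2))*(p + 5*sqrt(2))*(p + 7*sqrt(2))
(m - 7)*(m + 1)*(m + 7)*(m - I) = m^4 + m^3 - I*m^3 - 49*m^2 - I*m^2 - 49*m + 49*I*m + 49*I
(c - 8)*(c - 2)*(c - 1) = c^3 - 11*c^2 + 26*c - 16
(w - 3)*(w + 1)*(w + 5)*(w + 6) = w^4 + 9*w^3 + 5*w^2 - 93*w - 90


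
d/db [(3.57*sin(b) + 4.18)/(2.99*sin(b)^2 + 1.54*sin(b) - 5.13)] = (-24.9964*sin(b) + 5.33715*cos(2*b) - 30.08845)*cos(b)/(2.99*sin(b)^2 + 1.54*sin(b) - 5.13)^2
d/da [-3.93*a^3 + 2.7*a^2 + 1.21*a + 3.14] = -11.79*a^2 + 5.4*a + 1.21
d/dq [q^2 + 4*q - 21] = 2*q + 4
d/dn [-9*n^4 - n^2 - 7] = -36*n^3 - 2*n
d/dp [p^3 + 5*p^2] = p*(3*p + 10)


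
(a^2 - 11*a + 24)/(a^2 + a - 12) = (a - 8)/(a + 4)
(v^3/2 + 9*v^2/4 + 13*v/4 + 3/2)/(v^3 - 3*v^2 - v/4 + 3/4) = (2*v^3 + 9*v^2 + 13*v + 6)/(4*v^3 - 12*v^2 - v + 3)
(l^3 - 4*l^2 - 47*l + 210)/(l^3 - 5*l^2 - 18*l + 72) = (l^2 + 2*l - 35)/(l^2 + l - 12)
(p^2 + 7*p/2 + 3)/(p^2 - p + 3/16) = 8*(2*p^2 + 7*p + 6)/(16*p^2 - 16*p + 3)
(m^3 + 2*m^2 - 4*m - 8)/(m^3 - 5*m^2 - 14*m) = (m^2 - 4)/(m*(m - 7))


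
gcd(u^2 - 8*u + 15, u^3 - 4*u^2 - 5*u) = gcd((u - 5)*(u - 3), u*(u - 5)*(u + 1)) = u - 5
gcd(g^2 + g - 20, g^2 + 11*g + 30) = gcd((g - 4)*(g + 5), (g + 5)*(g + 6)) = g + 5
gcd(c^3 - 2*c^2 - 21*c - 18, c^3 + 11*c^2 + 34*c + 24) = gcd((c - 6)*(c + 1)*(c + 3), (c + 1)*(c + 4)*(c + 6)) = c + 1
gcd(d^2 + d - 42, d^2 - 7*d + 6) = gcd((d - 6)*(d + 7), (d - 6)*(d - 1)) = d - 6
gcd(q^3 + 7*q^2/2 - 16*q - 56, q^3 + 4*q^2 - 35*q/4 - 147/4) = q + 7/2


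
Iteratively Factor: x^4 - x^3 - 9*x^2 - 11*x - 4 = (x - 4)*(x^3 + 3*x^2 + 3*x + 1) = (x - 4)*(x + 1)*(x^2 + 2*x + 1) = (x - 4)*(x + 1)^2*(x + 1)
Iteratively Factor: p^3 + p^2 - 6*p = (p - 2)*(p^2 + 3*p) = p*(p - 2)*(p + 3)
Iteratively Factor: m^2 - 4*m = (m - 4)*(m)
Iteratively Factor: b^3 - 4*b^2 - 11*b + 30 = (b - 5)*(b^2 + b - 6) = (b - 5)*(b - 2)*(b + 3)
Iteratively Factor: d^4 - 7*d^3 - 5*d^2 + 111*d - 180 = (d - 3)*(d^3 - 4*d^2 - 17*d + 60) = (d - 3)*(d + 4)*(d^2 - 8*d + 15) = (d - 3)^2*(d + 4)*(d - 5)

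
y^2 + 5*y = y*(y + 5)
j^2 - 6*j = j*(j - 6)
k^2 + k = k*(k + 1)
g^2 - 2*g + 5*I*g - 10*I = (g - 2)*(g + 5*I)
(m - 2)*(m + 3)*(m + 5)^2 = m^4 + 11*m^3 + 29*m^2 - 35*m - 150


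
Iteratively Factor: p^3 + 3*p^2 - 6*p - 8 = (p + 1)*(p^2 + 2*p - 8) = (p + 1)*(p + 4)*(p - 2)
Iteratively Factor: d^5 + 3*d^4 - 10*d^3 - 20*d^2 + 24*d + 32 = (d + 4)*(d^4 - d^3 - 6*d^2 + 4*d + 8) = (d + 2)*(d + 4)*(d^3 - 3*d^2 + 4) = (d - 2)*(d + 2)*(d + 4)*(d^2 - d - 2) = (d - 2)*(d + 1)*(d + 2)*(d + 4)*(d - 2)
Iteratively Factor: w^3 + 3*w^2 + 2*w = (w)*(w^2 + 3*w + 2) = w*(w + 2)*(w + 1)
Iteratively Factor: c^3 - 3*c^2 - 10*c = (c + 2)*(c^2 - 5*c) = (c - 5)*(c + 2)*(c)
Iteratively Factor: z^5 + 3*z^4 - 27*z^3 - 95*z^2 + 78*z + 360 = (z - 5)*(z^4 + 8*z^3 + 13*z^2 - 30*z - 72) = (z - 5)*(z + 4)*(z^3 + 4*z^2 - 3*z - 18) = (z - 5)*(z + 3)*(z + 4)*(z^2 + z - 6) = (z - 5)*(z + 3)^2*(z + 4)*(z - 2)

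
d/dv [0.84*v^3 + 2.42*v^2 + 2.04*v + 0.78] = 2.52*v^2 + 4.84*v + 2.04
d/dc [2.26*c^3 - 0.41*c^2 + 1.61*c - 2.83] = 6.78*c^2 - 0.82*c + 1.61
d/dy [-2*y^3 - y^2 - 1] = 2*y*(-3*y - 1)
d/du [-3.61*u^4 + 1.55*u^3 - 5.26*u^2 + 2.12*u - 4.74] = -14.44*u^3 + 4.65*u^2 - 10.52*u + 2.12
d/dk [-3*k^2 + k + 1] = 1 - 6*k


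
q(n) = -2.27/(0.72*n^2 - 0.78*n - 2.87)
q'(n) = -2.27*(0.78 - 1.44*n)/(0.72*n^2 - 0.78*n - 2.87)^2 = (3.2688*n - 1.7706)/(-0.72*n^2 + 0.78*n + 2.87)^2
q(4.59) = -0.26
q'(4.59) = 0.17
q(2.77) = -4.60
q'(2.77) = 29.86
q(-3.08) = -0.36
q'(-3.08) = -0.29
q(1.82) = 1.19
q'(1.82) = 1.15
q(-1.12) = 2.08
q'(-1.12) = -4.54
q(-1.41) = 6.70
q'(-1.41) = -55.59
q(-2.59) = -0.57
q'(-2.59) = -0.65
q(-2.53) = -0.61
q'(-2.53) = -0.73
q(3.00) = -1.79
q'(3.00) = 4.98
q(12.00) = -0.02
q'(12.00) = 0.00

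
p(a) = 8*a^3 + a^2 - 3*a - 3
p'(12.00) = 3477.00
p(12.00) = 13929.00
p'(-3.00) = 207.00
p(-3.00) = -201.00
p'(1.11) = 28.79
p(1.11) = 5.84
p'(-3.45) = 275.76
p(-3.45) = -309.26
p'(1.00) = 23.00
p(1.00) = 3.00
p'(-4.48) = 469.73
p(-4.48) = -688.81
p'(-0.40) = 0.04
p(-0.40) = -2.15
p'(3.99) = 387.06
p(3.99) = 509.12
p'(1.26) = 37.62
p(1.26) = 10.81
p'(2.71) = 178.68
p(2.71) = 155.43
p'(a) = 24*a^2 + 2*a - 3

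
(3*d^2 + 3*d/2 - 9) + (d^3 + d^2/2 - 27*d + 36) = d^3 + 7*d^2/2 - 51*d/2 + 27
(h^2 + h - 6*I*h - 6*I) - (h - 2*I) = h^2 - 6*I*h - 4*I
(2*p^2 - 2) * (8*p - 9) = 16*p^3 - 18*p^2 - 16*p + 18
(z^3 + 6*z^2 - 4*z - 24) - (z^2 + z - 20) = z^3 + 5*z^2 - 5*z - 4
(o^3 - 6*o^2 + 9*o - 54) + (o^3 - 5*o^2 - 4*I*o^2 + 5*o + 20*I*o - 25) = 2*o^3 - 11*o^2 - 4*I*o^2 + 14*o + 20*I*o - 79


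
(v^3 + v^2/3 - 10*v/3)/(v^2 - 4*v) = (3*v^2 + v - 10)/(3*(v - 4))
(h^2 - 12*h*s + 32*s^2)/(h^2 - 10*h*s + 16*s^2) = (-h + 4*s)/(-h + 2*s)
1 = 1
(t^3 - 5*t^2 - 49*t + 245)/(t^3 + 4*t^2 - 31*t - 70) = (t - 7)/(t + 2)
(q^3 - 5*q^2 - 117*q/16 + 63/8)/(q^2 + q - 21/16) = q - 6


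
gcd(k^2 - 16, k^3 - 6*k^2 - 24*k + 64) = k + 4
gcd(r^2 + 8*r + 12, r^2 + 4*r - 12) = r + 6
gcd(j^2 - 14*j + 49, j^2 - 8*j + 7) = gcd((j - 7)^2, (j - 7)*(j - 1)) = j - 7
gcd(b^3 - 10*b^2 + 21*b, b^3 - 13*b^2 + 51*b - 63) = b^2 - 10*b + 21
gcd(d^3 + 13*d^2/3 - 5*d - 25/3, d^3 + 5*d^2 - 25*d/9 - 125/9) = d^2 + 10*d/3 - 25/3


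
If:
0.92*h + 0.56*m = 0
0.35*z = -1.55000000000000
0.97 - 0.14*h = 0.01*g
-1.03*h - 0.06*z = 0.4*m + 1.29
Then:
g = 135.46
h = -2.75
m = 4.51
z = -4.43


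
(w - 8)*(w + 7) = w^2 - w - 56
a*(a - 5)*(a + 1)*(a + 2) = a^4 - 2*a^3 - 13*a^2 - 10*a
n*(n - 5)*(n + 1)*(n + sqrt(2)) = n^4 - 4*n^3 + sqrt(2)*n^3 - 4*sqrt(2)*n^2 - 5*n^2 - 5*sqrt(2)*n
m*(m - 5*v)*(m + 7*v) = m^3 + 2*m^2*v - 35*m*v^2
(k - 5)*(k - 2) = k^2 - 7*k + 10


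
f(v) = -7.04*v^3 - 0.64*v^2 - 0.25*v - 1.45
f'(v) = -21.12*v^2 - 1.28*v - 0.25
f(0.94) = -8.10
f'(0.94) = -20.11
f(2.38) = -100.58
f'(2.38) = -122.93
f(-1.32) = 13.96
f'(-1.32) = -35.36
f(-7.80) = 3302.41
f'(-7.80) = -1275.21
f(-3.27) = 238.68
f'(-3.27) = -221.90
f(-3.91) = 410.57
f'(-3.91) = -318.13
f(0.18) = -1.56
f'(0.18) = -1.16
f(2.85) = -170.33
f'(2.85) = -175.45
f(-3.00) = 183.62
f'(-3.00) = -186.49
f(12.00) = -12261.73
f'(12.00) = -3056.89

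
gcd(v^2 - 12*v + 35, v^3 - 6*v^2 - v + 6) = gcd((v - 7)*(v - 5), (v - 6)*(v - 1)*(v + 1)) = 1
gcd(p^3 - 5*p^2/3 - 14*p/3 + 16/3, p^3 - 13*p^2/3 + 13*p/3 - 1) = p - 1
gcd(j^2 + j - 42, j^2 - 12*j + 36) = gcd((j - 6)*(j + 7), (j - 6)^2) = j - 6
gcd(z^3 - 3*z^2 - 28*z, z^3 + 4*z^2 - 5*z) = z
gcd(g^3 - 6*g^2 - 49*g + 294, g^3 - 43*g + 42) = g^2 + g - 42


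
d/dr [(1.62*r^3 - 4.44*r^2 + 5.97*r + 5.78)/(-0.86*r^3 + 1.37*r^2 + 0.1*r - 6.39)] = (-1.599*r^4 + 10.5924*r^3 - 24.7659*r^2 + 40.906*r - 38.7263)/(0.7396*r^6 - 2.3564*r^5 + 1.7049*r^4 + 11.2648*r^3 - 17.4986*r^2 - 1.278*r + 40.8321)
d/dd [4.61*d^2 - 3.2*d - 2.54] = 9.22*d - 3.2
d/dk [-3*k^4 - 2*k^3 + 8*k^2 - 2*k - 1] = -12*k^3 - 6*k^2 + 16*k - 2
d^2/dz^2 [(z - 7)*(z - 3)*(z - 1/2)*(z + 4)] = 12*z^2 - 39*z - 32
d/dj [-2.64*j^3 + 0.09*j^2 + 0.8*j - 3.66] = -7.92*j^2 + 0.18*j + 0.8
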